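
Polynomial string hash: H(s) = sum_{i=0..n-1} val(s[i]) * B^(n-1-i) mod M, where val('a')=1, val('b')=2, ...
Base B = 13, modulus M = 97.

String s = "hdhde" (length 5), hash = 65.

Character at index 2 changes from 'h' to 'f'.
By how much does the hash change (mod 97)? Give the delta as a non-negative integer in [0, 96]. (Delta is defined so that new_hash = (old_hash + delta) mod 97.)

Delta formula: (val(new) - val(old)) * B^(n-1-k) mod M
  val('f') - val('h') = 6 - 8 = -2
  B^(n-1-k) = 13^2 mod 97 = 72
  Delta = -2 * 72 mod 97 = 50

Answer: 50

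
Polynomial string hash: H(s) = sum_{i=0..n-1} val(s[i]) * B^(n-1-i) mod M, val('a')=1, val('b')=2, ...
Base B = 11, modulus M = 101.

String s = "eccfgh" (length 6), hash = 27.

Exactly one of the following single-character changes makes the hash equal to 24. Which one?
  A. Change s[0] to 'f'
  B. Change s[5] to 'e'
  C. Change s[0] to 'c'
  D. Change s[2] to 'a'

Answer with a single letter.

Answer: B

Derivation:
Option A: s[0]='e'->'f', delta=(6-5)*11^5 mod 101 = 57, hash=27+57 mod 101 = 84
Option B: s[5]='h'->'e', delta=(5-8)*11^0 mod 101 = 98, hash=27+98 mod 101 = 24 <-- target
Option C: s[0]='e'->'c', delta=(3-5)*11^5 mod 101 = 88, hash=27+88 mod 101 = 14
Option D: s[2]='c'->'a', delta=(1-3)*11^3 mod 101 = 65, hash=27+65 mod 101 = 92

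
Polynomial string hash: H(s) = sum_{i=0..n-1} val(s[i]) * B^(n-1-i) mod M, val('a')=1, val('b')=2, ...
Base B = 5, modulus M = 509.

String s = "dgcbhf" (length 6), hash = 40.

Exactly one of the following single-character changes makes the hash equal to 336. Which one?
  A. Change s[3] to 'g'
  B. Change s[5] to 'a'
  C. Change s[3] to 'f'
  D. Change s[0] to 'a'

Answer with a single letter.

Answer: D

Derivation:
Option A: s[3]='b'->'g', delta=(7-2)*5^2 mod 509 = 125, hash=40+125 mod 509 = 165
Option B: s[5]='f'->'a', delta=(1-6)*5^0 mod 509 = 504, hash=40+504 mod 509 = 35
Option C: s[3]='b'->'f', delta=(6-2)*5^2 mod 509 = 100, hash=40+100 mod 509 = 140
Option D: s[0]='d'->'a', delta=(1-4)*5^5 mod 509 = 296, hash=40+296 mod 509 = 336 <-- target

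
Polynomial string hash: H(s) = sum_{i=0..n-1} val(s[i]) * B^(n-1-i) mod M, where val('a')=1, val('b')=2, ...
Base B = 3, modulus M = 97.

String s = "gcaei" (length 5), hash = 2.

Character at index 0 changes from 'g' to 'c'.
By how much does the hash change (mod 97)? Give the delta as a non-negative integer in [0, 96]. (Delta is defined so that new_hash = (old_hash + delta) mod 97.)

Delta formula: (val(new) - val(old)) * B^(n-1-k) mod M
  val('c') - val('g') = 3 - 7 = -4
  B^(n-1-k) = 3^4 mod 97 = 81
  Delta = -4 * 81 mod 97 = 64

Answer: 64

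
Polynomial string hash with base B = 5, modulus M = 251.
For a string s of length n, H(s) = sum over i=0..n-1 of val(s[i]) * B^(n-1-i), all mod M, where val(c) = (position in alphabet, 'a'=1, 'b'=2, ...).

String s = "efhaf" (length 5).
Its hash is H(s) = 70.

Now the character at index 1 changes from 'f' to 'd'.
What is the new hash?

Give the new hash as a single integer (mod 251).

Answer: 71

Derivation:
val('f') = 6, val('d') = 4
Position k = 1, exponent = n-1-k = 3
B^3 mod M = 5^3 mod 251 = 125
Delta = (4 - 6) * 125 mod 251 = 1
New hash = (70 + 1) mod 251 = 71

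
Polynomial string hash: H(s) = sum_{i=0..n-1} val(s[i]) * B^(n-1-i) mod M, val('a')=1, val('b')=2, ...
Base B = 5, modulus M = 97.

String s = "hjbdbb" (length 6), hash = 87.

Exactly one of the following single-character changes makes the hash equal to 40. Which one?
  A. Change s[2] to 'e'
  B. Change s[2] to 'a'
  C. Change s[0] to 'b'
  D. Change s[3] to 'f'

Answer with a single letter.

Answer: D

Derivation:
Option A: s[2]='b'->'e', delta=(5-2)*5^3 mod 97 = 84, hash=87+84 mod 97 = 74
Option B: s[2]='b'->'a', delta=(1-2)*5^3 mod 97 = 69, hash=87+69 mod 97 = 59
Option C: s[0]='h'->'b', delta=(2-8)*5^5 mod 97 = 68, hash=87+68 mod 97 = 58
Option D: s[3]='d'->'f', delta=(6-4)*5^2 mod 97 = 50, hash=87+50 mod 97 = 40 <-- target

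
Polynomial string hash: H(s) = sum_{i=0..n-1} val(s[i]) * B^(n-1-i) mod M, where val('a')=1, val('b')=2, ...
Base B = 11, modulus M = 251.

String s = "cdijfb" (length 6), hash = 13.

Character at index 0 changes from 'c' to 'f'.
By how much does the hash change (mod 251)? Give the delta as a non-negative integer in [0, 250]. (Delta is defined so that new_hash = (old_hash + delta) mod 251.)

Answer: 229

Derivation:
Delta formula: (val(new) - val(old)) * B^(n-1-k) mod M
  val('f') - val('c') = 6 - 3 = 3
  B^(n-1-k) = 11^5 mod 251 = 160
  Delta = 3 * 160 mod 251 = 229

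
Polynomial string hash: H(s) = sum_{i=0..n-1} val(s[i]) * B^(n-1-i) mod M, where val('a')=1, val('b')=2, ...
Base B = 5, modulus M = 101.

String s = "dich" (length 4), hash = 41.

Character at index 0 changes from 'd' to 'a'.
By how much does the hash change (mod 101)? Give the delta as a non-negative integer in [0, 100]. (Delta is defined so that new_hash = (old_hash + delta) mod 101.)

Answer: 29

Derivation:
Delta formula: (val(new) - val(old)) * B^(n-1-k) mod M
  val('a') - val('d') = 1 - 4 = -3
  B^(n-1-k) = 5^3 mod 101 = 24
  Delta = -3 * 24 mod 101 = 29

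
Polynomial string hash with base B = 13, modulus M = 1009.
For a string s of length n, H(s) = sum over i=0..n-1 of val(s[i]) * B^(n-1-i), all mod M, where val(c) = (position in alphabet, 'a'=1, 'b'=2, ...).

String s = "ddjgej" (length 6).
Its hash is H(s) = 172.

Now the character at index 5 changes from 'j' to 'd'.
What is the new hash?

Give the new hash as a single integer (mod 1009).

val('j') = 10, val('d') = 4
Position k = 5, exponent = n-1-k = 0
B^0 mod M = 13^0 mod 1009 = 1
Delta = (4 - 10) * 1 mod 1009 = 1003
New hash = (172 + 1003) mod 1009 = 166

Answer: 166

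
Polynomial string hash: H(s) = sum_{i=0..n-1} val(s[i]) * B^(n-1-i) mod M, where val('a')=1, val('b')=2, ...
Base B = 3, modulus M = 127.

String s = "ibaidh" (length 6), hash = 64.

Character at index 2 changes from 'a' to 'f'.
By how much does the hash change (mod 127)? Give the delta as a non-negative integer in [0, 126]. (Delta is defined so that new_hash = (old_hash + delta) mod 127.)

Answer: 8

Derivation:
Delta formula: (val(new) - val(old)) * B^(n-1-k) mod M
  val('f') - val('a') = 6 - 1 = 5
  B^(n-1-k) = 3^3 mod 127 = 27
  Delta = 5 * 27 mod 127 = 8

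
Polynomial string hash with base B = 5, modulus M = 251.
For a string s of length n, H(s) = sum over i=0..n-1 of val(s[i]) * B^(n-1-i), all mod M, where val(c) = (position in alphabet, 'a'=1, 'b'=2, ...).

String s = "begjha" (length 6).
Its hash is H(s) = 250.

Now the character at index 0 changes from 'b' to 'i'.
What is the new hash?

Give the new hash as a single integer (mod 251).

val('b') = 2, val('i') = 9
Position k = 0, exponent = n-1-k = 5
B^5 mod M = 5^5 mod 251 = 113
Delta = (9 - 2) * 113 mod 251 = 38
New hash = (250 + 38) mod 251 = 37

Answer: 37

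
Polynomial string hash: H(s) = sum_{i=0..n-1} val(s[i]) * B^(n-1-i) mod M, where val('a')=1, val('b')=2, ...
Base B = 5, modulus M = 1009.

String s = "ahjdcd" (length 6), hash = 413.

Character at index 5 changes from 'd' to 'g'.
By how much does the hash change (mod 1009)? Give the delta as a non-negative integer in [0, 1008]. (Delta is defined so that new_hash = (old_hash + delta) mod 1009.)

Answer: 3

Derivation:
Delta formula: (val(new) - val(old)) * B^(n-1-k) mod M
  val('g') - val('d') = 7 - 4 = 3
  B^(n-1-k) = 5^0 mod 1009 = 1
  Delta = 3 * 1 mod 1009 = 3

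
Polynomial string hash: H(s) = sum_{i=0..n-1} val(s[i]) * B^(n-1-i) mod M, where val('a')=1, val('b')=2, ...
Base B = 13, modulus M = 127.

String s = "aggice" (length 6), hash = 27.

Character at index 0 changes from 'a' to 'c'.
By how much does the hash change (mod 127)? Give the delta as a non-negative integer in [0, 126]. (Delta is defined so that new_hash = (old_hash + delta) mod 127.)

Delta formula: (val(new) - val(old)) * B^(n-1-k) mod M
  val('c') - val('a') = 3 - 1 = 2
  B^(n-1-k) = 13^5 mod 127 = 72
  Delta = 2 * 72 mod 127 = 17

Answer: 17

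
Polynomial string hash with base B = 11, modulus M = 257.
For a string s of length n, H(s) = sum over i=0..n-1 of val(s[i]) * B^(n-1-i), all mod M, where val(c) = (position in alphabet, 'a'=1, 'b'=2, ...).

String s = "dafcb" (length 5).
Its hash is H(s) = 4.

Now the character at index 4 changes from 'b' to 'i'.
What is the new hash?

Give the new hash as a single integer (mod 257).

Answer: 11

Derivation:
val('b') = 2, val('i') = 9
Position k = 4, exponent = n-1-k = 0
B^0 mod M = 11^0 mod 257 = 1
Delta = (9 - 2) * 1 mod 257 = 7
New hash = (4 + 7) mod 257 = 11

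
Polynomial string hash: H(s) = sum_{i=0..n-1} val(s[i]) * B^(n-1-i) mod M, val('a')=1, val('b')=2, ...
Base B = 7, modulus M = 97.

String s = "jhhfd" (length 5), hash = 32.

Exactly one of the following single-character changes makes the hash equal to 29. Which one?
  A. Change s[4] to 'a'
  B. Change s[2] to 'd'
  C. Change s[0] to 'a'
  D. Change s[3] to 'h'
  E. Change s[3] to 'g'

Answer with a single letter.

Option A: s[4]='d'->'a', delta=(1-4)*7^0 mod 97 = 94, hash=32+94 mod 97 = 29 <-- target
Option B: s[2]='h'->'d', delta=(4-8)*7^2 mod 97 = 95, hash=32+95 mod 97 = 30
Option C: s[0]='j'->'a', delta=(1-10)*7^4 mod 97 = 22, hash=32+22 mod 97 = 54
Option D: s[3]='f'->'h', delta=(8-6)*7^1 mod 97 = 14, hash=32+14 mod 97 = 46
Option E: s[3]='f'->'g', delta=(7-6)*7^1 mod 97 = 7, hash=32+7 mod 97 = 39

Answer: A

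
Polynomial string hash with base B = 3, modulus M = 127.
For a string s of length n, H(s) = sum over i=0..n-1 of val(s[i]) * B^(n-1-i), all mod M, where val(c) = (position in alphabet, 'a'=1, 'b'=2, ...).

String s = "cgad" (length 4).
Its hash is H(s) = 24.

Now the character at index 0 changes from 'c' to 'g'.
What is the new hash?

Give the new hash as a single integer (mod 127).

Answer: 5

Derivation:
val('c') = 3, val('g') = 7
Position k = 0, exponent = n-1-k = 3
B^3 mod M = 3^3 mod 127 = 27
Delta = (7 - 3) * 27 mod 127 = 108
New hash = (24 + 108) mod 127 = 5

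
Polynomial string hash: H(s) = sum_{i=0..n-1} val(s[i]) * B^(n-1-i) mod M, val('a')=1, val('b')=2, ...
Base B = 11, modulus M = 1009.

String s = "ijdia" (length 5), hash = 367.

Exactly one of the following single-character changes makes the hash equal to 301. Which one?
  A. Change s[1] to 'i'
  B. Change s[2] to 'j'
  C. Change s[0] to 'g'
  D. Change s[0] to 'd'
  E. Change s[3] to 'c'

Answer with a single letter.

Answer: E

Derivation:
Option A: s[1]='j'->'i', delta=(9-10)*11^3 mod 1009 = 687, hash=367+687 mod 1009 = 45
Option B: s[2]='d'->'j', delta=(10-4)*11^2 mod 1009 = 726, hash=367+726 mod 1009 = 84
Option C: s[0]='i'->'g', delta=(7-9)*11^4 mod 1009 = 988, hash=367+988 mod 1009 = 346
Option D: s[0]='i'->'d', delta=(4-9)*11^4 mod 1009 = 452, hash=367+452 mod 1009 = 819
Option E: s[3]='i'->'c', delta=(3-9)*11^1 mod 1009 = 943, hash=367+943 mod 1009 = 301 <-- target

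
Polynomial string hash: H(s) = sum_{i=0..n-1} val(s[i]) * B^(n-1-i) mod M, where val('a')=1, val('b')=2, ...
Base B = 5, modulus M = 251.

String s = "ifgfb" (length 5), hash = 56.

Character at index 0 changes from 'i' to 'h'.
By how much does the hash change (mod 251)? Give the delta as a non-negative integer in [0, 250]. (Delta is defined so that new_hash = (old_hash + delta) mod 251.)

Delta formula: (val(new) - val(old)) * B^(n-1-k) mod M
  val('h') - val('i') = 8 - 9 = -1
  B^(n-1-k) = 5^4 mod 251 = 123
  Delta = -1 * 123 mod 251 = 128

Answer: 128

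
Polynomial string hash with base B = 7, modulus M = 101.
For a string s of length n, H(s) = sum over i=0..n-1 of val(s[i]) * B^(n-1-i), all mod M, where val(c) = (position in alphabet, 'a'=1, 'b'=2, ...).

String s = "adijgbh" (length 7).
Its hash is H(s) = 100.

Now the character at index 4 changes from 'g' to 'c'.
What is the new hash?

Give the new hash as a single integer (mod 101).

val('g') = 7, val('c') = 3
Position k = 4, exponent = n-1-k = 2
B^2 mod M = 7^2 mod 101 = 49
Delta = (3 - 7) * 49 mod 101 = 6
New hash = (100 + 6) mod 101 = 5

Answer: 5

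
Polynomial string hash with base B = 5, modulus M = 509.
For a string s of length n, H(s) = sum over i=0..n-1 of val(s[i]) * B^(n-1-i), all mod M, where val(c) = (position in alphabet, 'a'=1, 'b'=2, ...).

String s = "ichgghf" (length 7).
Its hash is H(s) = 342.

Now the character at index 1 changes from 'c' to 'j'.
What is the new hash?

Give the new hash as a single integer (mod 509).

Answer: 330

Derivation:
val('c') = 3, val('j') = 10
Position k = 1, exponent = n-1-k = 5
B^5 mod M = 5^5 mod 509 = 71
Delta = (10 - 3) * 71 mod 509 = 497
New hash = (342 + 497) mod 509 = 330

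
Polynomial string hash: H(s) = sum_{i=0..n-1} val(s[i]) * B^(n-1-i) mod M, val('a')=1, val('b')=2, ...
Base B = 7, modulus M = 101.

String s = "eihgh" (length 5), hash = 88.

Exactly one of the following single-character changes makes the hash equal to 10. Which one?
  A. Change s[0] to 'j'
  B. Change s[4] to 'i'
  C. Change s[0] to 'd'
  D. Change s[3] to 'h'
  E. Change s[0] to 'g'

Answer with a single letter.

Option A: s[0]='e'->'j', delta=(10-5)*7^4 mod 101 = 87, hash=88+87 mod 101 = 74
Option B: s[4]='h'->'i', delta=(9-8)*7^0 mod 101 = 1, hash=88+1 mod 101 = 89
Option C: s[0]='e'->'d', delta=(4-5)*7^4 mod 101 = 23, hash=88+23 mod 101 = 10 <-- target
Option D: s[3]='g'->'h', delta=(8-7)*7^1 mod 101 = 7, hash=88+7 mod 101 = 95
Option E: s[0]='e'->'g', delta=(7-5)*7^4 mod 101 = 55, hash=88+55 mod 101 = 42

Answer: C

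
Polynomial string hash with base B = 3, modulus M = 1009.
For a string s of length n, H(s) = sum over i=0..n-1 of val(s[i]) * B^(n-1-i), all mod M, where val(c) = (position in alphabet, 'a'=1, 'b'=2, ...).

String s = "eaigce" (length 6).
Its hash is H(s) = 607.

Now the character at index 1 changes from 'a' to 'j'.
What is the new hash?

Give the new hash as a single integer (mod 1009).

val('a') = 1, val('j') = 10
Position k = 1, exponent = n-1-k = 4
B^4 mod M = 3^4 mod 1009 = 81
Delta = (10 - 1) * 81 mod 1009 = 729
New hash = (607 + 729) mod 1009 = 327

Answer: 327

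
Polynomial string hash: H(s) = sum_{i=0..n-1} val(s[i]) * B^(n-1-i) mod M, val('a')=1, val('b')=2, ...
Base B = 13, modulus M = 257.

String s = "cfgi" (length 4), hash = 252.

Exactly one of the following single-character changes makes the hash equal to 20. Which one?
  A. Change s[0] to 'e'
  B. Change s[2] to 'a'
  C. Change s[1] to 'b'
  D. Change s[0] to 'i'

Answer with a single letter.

Answer: A

Derivation:
Option A: s[0]='c'->'e', delta=(5-3)*13^3 mod 257 = 25, hash=252+25 mod 257 = 20 <-- target
Option B: s[2]='g'->'a', delta=(1-7)*13^1 mod 257 = 179, hash=252+179 mod 257 = 174
Option C: s[1]='f'->'b', delta=(2-6)*13^2 mod 257 = 95, hash=252+95 mod 257 = 90
Option D: s[0]='c'->'i', delta=(9-3)*13^3 mod 257 = 75, hash=252+75 mod 257 = 70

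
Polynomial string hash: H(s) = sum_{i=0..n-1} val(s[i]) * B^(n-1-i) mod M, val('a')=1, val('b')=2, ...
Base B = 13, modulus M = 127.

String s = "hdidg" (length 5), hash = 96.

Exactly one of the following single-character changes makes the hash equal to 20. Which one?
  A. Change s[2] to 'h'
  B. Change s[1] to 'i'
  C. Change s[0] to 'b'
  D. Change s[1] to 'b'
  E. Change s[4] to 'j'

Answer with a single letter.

Option A: s[2]='i'->'h', delta=(8-9)*13^2 mod 127 = 85, hash=96+85 mod 127 = 54
Option B: s[1]='d'->'i', delta=(9-4)*13^3 mod 127 = 63, hash=96+63 mod 127 = 32
Option C: s[0]='h'->'b', delta=(2-8)*13^4 mod 127 = 84, hash=96+84 mod 127 = 53
Option D: s[1]='d'->'b', delta=(2-4)*13^3 mod 127 = 51, hash=96+51 mod 127 = 20 <-- target
Option E: s[4]='g'->'j', delta=(10-7)*13^0 mod 127 = 3, hash=96+3 mod 127 = 99

Answer: D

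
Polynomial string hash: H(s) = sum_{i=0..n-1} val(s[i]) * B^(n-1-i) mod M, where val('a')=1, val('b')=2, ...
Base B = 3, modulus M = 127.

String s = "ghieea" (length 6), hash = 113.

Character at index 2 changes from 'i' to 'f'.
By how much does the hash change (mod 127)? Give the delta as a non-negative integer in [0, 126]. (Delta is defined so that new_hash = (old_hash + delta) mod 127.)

Delta formula: (val(new) - val(old)) * B^(n-1-k) mod M
  val('f') - val('i') = 6 - 9 = -3
  B^(n-1-k) = 3^3 mod 127 = 27
  Delta = -3 * 27 mod 127 = 46

Answer: 46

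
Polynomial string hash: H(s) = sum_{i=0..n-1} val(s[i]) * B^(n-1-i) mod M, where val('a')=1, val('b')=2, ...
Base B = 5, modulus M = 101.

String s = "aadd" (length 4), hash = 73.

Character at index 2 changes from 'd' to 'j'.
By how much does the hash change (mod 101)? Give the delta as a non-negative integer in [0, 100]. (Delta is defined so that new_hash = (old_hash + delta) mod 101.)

Answer: 30

Derivation:
Delta formula: (val(new) - val(old)) * B^(n-1-k) mod M
  val('j') - val('d') = 10 - 4 = 6
  B^(n-1-k) = 5^1 mod 101 = 5
  Delta = 6 * 5 mod 101 = 30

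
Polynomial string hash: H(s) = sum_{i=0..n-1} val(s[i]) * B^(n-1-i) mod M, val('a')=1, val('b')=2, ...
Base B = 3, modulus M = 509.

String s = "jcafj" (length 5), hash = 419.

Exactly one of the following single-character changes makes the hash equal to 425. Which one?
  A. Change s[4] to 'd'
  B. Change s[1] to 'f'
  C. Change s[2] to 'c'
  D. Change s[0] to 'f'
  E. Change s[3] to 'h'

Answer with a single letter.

Answer: E

Derivation:
Option A: s[4]='j'->'d', delta=(4-10)*3^0 mod 509 = 503, hash=419+503 mod 509 = 413
Option B: s[1]='c'->'f', delta=(6-3)*3^3 mod 509 = 81, hash=419+81 mod 509 = 500
Option C: s[2]='a'->'c', delta=(3-1)*3^2 mod 509 = 18, hash=419+18 mod 509 = 437
Option D: s[0]='j'->'f', delta=(6-10)*3^4 mod 509 = 185, hash=419+185 mod 509 = 95
Option E: s[3]='f'->'h', delta=(8-6)*3^1 mod 509 = 6, hash=419+6 mod 509 = 425 <-- target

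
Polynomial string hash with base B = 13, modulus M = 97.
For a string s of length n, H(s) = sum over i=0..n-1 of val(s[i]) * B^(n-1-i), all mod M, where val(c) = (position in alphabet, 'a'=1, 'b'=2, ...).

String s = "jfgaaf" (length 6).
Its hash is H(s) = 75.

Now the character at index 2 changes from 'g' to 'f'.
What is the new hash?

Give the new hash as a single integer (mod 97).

val('g') = 7, val('f') = 6
Position k = 2, exponent = n-1-k = 3
B^3 mod M = 13^3 mod 97 = 63
Delta = (6 - 7) * 63 mod 97 = 34
New hash = (75 + 34) mod 97 = 12

Answer: 12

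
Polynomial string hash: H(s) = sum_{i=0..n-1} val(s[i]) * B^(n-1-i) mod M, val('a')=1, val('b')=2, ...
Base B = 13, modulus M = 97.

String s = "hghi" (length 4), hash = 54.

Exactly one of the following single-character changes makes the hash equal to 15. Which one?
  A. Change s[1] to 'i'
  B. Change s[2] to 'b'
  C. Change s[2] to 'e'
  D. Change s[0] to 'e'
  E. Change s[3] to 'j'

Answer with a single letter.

Answer: C

Derivation:
Option A: s[1]='g'->'i', delta=(9-7)*13^2 mod 97 = 47, hash=54+47 mod 97 = 4
Option B: s[2]='h'->'b', delta=(2-8)*13^1 mod 97 = 19, hash=54+19 mod 97 = 73
Option C: s[2]='h'->'e', delta=(5-8)*13^1 mod 97 = 58, hash=54+58 mod 97 = 15 <-- target
Option D: s[0]='h'->'e', delta=(5-8)*13^3 mod 97 = 5, hash=54+5 mod 97 = 59
Option E: s[3]='i'->'j', delta=(10-9)*13^0 mod 97 = 1, hash=54+1 mod 97 = 55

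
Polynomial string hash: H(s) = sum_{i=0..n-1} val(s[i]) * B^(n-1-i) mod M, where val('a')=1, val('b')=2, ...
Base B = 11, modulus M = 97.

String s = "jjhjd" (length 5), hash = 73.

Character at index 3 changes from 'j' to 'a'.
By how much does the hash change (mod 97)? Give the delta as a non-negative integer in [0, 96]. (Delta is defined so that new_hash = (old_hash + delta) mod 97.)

Answer: 95

Derivation:
Delta formula: (val(new) - val(old)) * B^(n-1-k) mod M
  val('a') - val('j') = 1 - 10 = -9
  B^(n-1-k) = 11^1 mod 97 = 11
  Delta = -9 * 11 mod 97 = 95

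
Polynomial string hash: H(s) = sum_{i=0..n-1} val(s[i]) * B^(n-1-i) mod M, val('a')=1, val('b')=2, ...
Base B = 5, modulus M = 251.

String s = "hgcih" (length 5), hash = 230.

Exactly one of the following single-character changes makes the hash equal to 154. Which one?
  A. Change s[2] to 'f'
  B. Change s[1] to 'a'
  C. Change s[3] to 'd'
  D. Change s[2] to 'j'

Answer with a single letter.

Answer: D

Derivation:
Option A: s[2]='c'->'f', delta=(6-3)*5^2 mod 251 = 75, hash=230+75 mod 251 = 54
Option B: s[1]='g'->'a', delta=(1-7)*5^3 mod 251 = 3, hash=230+3 mod 251 = 233
Option C: s[3]='i'->'d', delta=(4-9)*5^1 mod 251 = 226, hash=230+226 mod 251 = 205
Option D: s[2]='c'->'j', delta=(10-3)*5^2 mod 251 = 175, hash=230+175 mod 251 = 154 <-- target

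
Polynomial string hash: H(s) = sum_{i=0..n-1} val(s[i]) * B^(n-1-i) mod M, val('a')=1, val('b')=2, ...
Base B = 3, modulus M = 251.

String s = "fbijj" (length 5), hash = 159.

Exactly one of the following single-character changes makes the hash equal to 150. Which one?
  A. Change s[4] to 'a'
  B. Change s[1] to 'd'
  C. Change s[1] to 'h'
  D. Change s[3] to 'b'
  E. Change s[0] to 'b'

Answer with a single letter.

Answer: A

Derivation:
Option A: s[4]='j'->'a', delta=(1-10)*3^0 mod 251 = 242, hash=159+242 mod 251 = 150 <-- target
Option B: s[1]='b'->'d', delta=(4-2)*3^3 mod 251 = 54, hash=159+54 mod 251 = 213
Option C: s[1]='b'->'h', delta=(8-2)*3^3 mod 251 = 162, hash=159+162 mod 251 = 70
Option D: s[3]='j'->'b', delta=(2-10)*3^1 mod 251 = 227, hash=159+227 mod 251 = 135
Option E: s[0]='f'->'b', delta=(2-6)*3^4 mod 251 = 178, hash=159+178 mod 251 = 86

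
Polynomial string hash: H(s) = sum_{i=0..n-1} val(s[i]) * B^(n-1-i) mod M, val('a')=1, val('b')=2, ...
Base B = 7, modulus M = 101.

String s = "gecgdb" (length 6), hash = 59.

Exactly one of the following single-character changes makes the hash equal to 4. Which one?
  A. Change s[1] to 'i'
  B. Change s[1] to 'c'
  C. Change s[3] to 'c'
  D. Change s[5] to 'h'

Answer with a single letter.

Answer: B

Derivation:
Option A: s[1]='e'->'i', delta=(9-5)*7^4 mod 101 = 9, hash=59+9 mod 101 = 68
Option B: s[1]='e'->'c', delta=(3-5)*7^4 mod 101 = 46, hash=59+46 mod 101 = 4 <-- target
Option C: s[3]='g'->'c', delta=(3-7)*7^2 mod 101 = 6, hash=59+6 mod 101 = 65
Option D: s[5]='b'->'h', delta=(8-2)*7^0 mod 101 = 6, hash=59+6 mod 101 = 65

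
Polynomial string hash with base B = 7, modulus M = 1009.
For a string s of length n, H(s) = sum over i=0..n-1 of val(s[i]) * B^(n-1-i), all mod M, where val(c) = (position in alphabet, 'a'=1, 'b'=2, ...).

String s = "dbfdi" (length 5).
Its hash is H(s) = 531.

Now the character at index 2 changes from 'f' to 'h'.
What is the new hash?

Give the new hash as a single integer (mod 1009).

Answer: 629

Derivation:
val('f') = 6, val('h') = 8
Position k = 2, exponent = n-1-k = 2
B^2 mod M = 7^2 mod 1009 = 49
Delta = (8 - 6) * 49 mod 1009 = 98
New hash = (531 + 98) mod 1009 = 629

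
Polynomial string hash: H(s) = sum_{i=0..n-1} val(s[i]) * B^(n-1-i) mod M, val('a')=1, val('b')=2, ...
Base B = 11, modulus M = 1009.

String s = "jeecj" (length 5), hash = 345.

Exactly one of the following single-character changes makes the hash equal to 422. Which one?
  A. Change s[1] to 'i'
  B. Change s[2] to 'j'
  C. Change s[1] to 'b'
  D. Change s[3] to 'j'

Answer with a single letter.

Option A: s[1]='e'->'i', delta=(9-5)*11^3 mod 1009 = 279, hash=345+279 mod 1009 = 624
Option B: s[2]='e'->'j', delta=(10-5)*11^2 mod 1009 = 605, hash=345+605 mod 1009 = 950
Option C: s[1]='e'->'b', delta=(2-5)*11^3 mod 1009 = 43, hash=345+43 mod 1009 = 388
Option D: s[3]='c'->'j', delta=(10-3)*11^1 mod 1009 = 77, hash=345+77 mod 1009 = 422 <-- target

Answer: D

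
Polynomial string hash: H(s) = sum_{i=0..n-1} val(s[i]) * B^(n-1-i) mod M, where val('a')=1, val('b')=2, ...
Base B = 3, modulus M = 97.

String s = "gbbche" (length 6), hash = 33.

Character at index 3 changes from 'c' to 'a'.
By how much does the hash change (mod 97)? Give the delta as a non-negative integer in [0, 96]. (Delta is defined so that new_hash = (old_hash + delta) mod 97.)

Delta formula: (val(new) - val(old)) * B^(n-1-k) mod M
  val('a') - val('c') = 1 - 3 = -2
  B^(n-1-k) = 3^2 mod 97 = 9
  Delta = -2 * 9 mod 97 = 79

Answer: 79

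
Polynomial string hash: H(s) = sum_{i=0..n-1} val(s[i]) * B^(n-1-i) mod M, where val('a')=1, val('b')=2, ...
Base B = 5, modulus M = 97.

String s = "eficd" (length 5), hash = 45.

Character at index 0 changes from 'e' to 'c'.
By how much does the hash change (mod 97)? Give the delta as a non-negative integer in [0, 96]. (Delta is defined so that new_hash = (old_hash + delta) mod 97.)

Delta formula: (val(new) - val(old)) * B^(n-1-k) mod M
  val('c') - val('e') = 3 - 5 = -2
  B^(n-1-k) = 5^4 mod 97 = 43
  Delta = -2 * 43 mod 97 = 11

Answer: 11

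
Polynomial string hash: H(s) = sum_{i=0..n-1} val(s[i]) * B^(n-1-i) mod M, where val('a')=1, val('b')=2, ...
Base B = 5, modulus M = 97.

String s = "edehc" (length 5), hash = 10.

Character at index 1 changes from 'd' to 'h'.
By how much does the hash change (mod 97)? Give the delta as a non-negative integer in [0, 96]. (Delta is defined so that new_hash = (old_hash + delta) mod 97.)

Answer: 15

Derivation:
Delta formula: (val(new) - val(old)) * B^(n-1-k) mod M
  val('h') - val('d') = 8 - 4 = 4
  B^(n-1-k) = 5^3 mod 97 = 28
  Delta = 4 * 28 mod 97 = 15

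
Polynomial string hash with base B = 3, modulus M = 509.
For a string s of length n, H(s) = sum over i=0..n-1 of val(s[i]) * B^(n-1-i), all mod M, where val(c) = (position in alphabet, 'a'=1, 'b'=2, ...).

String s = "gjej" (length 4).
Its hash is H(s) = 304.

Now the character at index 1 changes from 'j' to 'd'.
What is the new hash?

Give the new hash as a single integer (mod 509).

val('j') = 10, val('d') = 4
Position k = 1, exponent = n-1-k = 2
B^2 mod M = 3^2 mod 509 = 9
Delta = (4 - 10) * 9 mod 509 = 455
New hash = (304 + 455) mod 509 = 250

Answer: 250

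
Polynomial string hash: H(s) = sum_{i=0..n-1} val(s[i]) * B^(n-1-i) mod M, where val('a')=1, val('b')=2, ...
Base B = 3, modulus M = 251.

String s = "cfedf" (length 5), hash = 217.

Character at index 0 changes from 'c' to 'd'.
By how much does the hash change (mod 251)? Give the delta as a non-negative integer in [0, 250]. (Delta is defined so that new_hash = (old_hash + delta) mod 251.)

Delta formula: (val(new) - val(old)) * B^(n-1-k) mod M
  val('d') - val('c') = 4 - 3 = 1
  B^(n-1-k) = 3^4 mod 251 = 81
  Delta = 1 * 81 mod 251 = 81

Answer: 81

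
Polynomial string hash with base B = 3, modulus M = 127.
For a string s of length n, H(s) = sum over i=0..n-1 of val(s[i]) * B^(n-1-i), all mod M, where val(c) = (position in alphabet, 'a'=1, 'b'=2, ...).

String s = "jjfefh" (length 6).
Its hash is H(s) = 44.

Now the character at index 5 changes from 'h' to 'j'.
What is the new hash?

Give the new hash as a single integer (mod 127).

val('h') = 8, val('j') = 10
Position k = 5, exponent = n-1-k = 0
B^0 mod M = 3^0 mod 127 = 1
Delta = (10 - 8) * 1 mod 127 = 2
New hash = (44 + 2) mod 127 = 46

Answer: 46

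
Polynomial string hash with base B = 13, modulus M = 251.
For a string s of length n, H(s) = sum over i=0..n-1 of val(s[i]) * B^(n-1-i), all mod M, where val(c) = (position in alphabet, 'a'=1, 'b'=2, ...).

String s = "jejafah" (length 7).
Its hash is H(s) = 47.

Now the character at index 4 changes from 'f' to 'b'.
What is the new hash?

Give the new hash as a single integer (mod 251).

val('f') = 6, val('b') = 2
Position k = 4, exponent = n-1-k = 2
B^2 mod M = 13^2 mod 251 = 169
Delta = (2 - 6) * 169 mod 251 = 77
New hash = (47 + 77) mod 251 = 124

Answer: 124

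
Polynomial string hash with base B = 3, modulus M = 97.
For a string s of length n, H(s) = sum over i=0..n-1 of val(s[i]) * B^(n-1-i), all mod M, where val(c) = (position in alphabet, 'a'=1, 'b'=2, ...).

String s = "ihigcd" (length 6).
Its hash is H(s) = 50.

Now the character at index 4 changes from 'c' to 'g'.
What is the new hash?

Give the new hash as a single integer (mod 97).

Answer: 62

Derivation:
val('c') = 3, val('g') = 7
Position k = 4, exponent = n-1-k = 1
B^1 mod M = 3^1 mod 97 = 3
Delta = (7 - 3) * 3 mod 97 = 12
New hash = (50 + 12) mod 97 = 62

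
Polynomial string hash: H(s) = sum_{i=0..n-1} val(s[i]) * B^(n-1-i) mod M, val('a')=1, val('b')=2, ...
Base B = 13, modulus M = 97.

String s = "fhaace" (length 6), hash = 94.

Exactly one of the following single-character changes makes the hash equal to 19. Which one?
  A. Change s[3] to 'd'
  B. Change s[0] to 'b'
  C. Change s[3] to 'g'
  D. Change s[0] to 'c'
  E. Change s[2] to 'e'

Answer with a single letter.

Answer: A

Derivation:
Option A: s[3]='a'->'d', delta=(4-1)*13^2 mod 97 = 22, hash=94+22 mod 97 = 19 <-- target
Option B: s[0]='f'->'b', delta=(2-6)*13^5 mod 97 = 92, hash=94+92 mod 97 = 89
Option C: s[3]='a'->'g', delta=(7-1)*13^2 mod 97 = 44, hash=94+44 mod 97 = 41
Option D: s[0]='f'->'c', delta=(3-6)*13^5 mod 97 = 69, hash=94+69 mod 97 = 66
Option E: s[2]='a'->'e', delta=(5-1)*13^3 mod 97 = 58, hash=94+58 mod 97 = 55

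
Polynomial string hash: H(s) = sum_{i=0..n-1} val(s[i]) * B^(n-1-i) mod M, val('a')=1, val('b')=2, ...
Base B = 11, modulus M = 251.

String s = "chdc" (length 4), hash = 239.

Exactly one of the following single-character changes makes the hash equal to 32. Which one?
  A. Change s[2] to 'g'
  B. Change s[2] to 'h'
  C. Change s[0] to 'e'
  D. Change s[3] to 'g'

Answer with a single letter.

Option A: s[2]='d'->'g', delta=(7-4)*11^1 mod 251 = 33, hash=239+33 mod 251 = 21
Option B: s[2]='d'->'h', delta=(8-4)*11^1 mod 251 = 44, hash=239+44 mod 251 = 32 <-- target
Option C: s[0]='c'->'e', delta=(5-3)*11^3 mod 251 = 152, hash=239+152 mod 251 = 140
Option D: s[3]='c'->'g', delta=(7-3)*11^0 mod 251 = 4, hash=239+4 mod 251 = 243

Answer: B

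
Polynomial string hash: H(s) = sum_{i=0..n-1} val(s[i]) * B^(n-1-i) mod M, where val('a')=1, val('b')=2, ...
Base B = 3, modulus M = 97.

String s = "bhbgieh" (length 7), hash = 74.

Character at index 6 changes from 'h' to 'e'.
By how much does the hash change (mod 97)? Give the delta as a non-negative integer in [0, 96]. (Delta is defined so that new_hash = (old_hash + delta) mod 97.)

Answer: 94

Derivation:
Delta formula: (val(new) - val(old)) * B^(n-1-k) mod M
  val('e') - val('h') = 5 - 8 = -3
  B^(n-1-k) = 3^0 mod 97 = 1
  Delta = -3 * 1 mod 97 = 94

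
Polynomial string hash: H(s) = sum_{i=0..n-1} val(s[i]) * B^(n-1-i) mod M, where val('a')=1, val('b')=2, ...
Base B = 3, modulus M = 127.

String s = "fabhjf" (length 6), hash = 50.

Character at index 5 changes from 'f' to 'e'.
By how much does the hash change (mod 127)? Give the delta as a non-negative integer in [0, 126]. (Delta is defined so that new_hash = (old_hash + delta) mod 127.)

Delta formula: (val(new) - val(old)) * B^(n-1-k) mod M
  val('e') - val('f') = 5 - 6 = -1
  B^(n-1-k) = 3^0 mod 127 = 1
  Delta = -1 * 1 mod 127 = 126

Answer: 126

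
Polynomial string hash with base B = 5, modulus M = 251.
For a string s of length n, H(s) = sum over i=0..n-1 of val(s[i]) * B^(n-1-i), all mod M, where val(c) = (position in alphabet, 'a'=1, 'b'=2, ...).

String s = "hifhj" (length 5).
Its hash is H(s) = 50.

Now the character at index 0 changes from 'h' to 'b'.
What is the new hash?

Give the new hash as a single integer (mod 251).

Answer: 65

Derivation:
val('h') = 8, val('b') = 2
Position k = 0, exponent = n-1-k = 4
B^4 mod M = 5^4 mod 251 = 123
Delta = (2 - 8) * 123 mod 251 = 15
New hash = (50 + 15) mod 251 = 65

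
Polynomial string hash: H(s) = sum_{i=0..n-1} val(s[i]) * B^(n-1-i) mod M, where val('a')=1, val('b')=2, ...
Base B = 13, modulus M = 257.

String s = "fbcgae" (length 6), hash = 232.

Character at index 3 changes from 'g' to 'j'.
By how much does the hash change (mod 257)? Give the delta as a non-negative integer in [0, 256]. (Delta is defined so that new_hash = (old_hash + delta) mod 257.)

Delta formula: (val(new) - val(old)) * B^(n-1-k) mod M
  val('j') - val('g') = 10 - 7 = 3
  B^(n-1-k) = 13^2 mod 257 = 169
  Delta = 3 * 169 mod 257 = 250

Answer: 250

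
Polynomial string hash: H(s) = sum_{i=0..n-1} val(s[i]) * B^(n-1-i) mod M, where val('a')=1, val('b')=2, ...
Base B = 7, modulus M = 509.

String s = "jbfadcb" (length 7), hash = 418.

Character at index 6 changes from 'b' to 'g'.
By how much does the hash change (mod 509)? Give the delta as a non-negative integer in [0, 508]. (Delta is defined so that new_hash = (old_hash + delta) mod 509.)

Delta formula: (val(new) - val(old)) * B^(n-1-k) mod M
  val('g') - val('b') = 7 - 2 = 5
  B^(n-1-k) = 7^0 mod 509 = 1
  Delta = 5 * 1 mod 509 = 5

Answer: 5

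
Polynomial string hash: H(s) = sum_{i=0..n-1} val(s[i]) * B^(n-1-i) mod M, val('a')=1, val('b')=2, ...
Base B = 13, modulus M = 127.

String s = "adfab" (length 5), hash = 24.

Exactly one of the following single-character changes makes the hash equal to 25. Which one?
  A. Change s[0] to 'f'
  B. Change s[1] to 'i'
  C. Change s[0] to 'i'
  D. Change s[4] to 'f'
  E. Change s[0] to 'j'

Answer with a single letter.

Answer: E

Derivation:
Option A: s[0]='a'->'f', delta=(6-1)*13^4 mod 127 = 57, hash=24+57 mod 127 = 81
Option B: s[1]='d'->'i', delta=(9-4)*13^3 mod 127 = 63, hash=24+63 mod 127 = 87
Option C: s[0]='a'->'i', delta=(9-1)*13^4 mod 127 = 15, hash=24+15 mod 127 = 39
Option D: s[4]='b'->'f', delta=(6-2)*13^0 mod 127 = 4, hash=24+4 mod 127 = 28
Option E: s[0]='a'->'j', delta=(10-1)*13^4 mod 127 = 1, hash=24+1 mod 127 = 25 <-- target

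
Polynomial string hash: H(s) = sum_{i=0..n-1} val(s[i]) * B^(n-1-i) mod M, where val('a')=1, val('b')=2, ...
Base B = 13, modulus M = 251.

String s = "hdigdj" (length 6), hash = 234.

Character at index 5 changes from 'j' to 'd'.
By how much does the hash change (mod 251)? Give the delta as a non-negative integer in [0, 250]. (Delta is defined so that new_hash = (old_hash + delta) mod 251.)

Answer: 245

Derivation:
Delta formula: (val(new) - val(old)) * B^(n-1-k) mod M
  val('d') - val('j') = 4 - 10 = -6
  B^(n-1-k) = 13^0 mod 251 = 1
  Delta = -6 * 1 mod 251 = 245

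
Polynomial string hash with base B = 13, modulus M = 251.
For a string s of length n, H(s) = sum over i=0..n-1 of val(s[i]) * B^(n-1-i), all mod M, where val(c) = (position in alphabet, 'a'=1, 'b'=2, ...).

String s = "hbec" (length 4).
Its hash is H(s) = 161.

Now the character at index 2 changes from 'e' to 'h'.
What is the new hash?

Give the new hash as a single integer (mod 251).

Answer: 200

Derivation:
val('e') = 5, val('h') = 8
Position k = 2, exponent = n-1-k = 1
B^1 mod M = 13^1 mod 251 = 13
Delta = (8 - 5) * 13 mod 251 = 39
New hash = (161 + 39) mod 251 = 200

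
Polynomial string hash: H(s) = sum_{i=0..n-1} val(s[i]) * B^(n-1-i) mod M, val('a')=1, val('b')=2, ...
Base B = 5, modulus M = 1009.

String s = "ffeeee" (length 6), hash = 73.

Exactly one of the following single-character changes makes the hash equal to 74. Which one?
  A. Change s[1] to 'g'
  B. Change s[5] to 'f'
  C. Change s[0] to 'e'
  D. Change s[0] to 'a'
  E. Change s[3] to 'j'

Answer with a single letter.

Option A: s[1]='f'->'g', delta=(7-6)*5^4 mod 1009 = 625, hash=73+625 mod 1009 = 698
Option B: s[5]='e'->'f', delta=(6-5)*5^0 mod 1009 = 1, hash=73+1 mod 1009 = 74 <-- target
Option C: s[0]='f'->'e', delta=(5-6)*5^5 mod 1009 = 911, hash=73+911 mod 1009 = 984
Option D: s[0]='f'->'a', delta=(1-6)*5^5 mod 1009 = 519, hash=73+519 mod 1009 = 592
Option E: s[3]='e'->'j', delta=(10-5)*5^2 mod 1009 = 125, hash=73+125 mod 1009 = 198

Answer: B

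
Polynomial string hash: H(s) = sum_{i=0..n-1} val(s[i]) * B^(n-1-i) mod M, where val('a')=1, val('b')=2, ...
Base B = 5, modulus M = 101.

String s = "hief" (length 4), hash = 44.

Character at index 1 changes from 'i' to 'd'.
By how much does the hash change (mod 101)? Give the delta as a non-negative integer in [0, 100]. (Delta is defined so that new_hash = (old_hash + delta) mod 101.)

Delta formula: (val(new) - val(old)) * B^(n-1-k) mod M
  val('d') - val('i') = 4 - 9 = -5
  B^(n-1-k) = 5^2 mod 101 = 25
  Delta = -5 * 25 mod 101 = 77

Answer: 77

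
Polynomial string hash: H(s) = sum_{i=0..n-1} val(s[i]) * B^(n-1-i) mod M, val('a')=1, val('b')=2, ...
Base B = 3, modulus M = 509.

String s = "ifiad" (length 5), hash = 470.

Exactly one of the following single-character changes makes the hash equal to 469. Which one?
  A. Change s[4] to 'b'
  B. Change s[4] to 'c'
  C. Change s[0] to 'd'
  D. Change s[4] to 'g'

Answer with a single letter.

Answer: B

Derivation:
Option A: s[4]='d'->'b', delta=(2-4)*3^0 mod 509 = 507, hash=470+507 mod 509 = 468
Option B: s[4]='d'->'c', delta=(3-4)*3^0 mod 509 = 508, hash=470+508 mod 509 = 469 <-- target
Option C: s[0]='i'->'d', delta=(4-9)*3^4 mod 509 = 104, hash=470+104 mod 509 = 65
Option D: s[4]='d'->'g', delta=(7-4)*3^0 mod 509 = 3, hash=470+3 mod 509 = 473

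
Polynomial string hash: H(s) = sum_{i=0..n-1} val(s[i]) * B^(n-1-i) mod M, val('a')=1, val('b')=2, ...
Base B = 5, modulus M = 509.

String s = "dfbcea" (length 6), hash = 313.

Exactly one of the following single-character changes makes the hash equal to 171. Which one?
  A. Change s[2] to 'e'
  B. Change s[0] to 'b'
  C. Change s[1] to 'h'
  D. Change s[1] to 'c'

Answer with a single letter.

Answer: B

Derivation:
Option A: s[2]='b'->'e', delta=(5-2)*5^3 mod 509 = 375, hash=313+375 mod 509 = 179
Option B: s[0]='d'->'b', delta=(2-4)*5^5 mod 509 = 367, hash=313+367 mod 509 = 171 <-- target
Option C: s[1]='f'->'h', delta=(8-6)*5^4 mod 509 = 232, hash=313+232 mod 509 = 36
Option D: s[1]='f'->'c', delta=(3-6)*5^4 mod 509 = 161, hash=313+161 mod 509 = 474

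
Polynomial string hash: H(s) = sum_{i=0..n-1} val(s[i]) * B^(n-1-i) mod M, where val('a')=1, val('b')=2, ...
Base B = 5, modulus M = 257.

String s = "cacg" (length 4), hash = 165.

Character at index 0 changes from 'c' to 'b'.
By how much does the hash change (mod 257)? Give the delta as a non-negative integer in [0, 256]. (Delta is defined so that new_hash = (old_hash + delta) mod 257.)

Delta formula: (val(new) - val(old)) * B^(n-1-k) mod M
  val('b') - val('c') = 2 - 3 = -1
  B^(n-1-k) = 5^3 mod 257 = 125
  Delta = -1 * 125 mod 257 = 132

Answer: 132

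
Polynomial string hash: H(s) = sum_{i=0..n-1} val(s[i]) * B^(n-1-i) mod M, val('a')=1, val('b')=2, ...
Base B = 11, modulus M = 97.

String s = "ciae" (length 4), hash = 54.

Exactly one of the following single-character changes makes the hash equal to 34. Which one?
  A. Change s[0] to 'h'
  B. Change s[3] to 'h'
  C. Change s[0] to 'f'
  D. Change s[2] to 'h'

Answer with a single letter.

Answer: D

Derivation:
Option A: s[0]='c'->'h', delta=(8-3)*11^3 mod 97 = 59, hash=54+59 mod 97 = 16
Option B: s[3]='e'->'h', delta=(8-5)*11^0 mod 97 = 3, hash=54+3 mod 97 = 57
Option C: s[0]='c'->'f', delta=(6-3)*11^3 mod 97 = 16, hash=54+16 mod 97 = 70
Option D: s[2]='a'->'h', delta=(8-1)*11^1 mod 97 = 77, hash=54+77 mod 97 = 34 <-- target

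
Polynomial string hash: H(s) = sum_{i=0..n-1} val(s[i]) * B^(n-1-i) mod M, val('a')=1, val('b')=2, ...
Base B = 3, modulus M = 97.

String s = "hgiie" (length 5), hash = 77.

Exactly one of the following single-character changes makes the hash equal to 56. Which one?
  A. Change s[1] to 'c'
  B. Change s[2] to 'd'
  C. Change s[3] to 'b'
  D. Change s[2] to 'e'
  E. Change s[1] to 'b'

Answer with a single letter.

Option A: s[1]='g'->'c', delta=(3-7)*3^3 mod 97 = 86, hash=77+86 mod 97 = 66
Option B: s[2]='i'->'d', delta=(4-9)*3^2 mod 97 = 52, hash=77+52 mod 97 = 32
Option C: s[3]='i'->'b', delta=(2-9)*3^1 mod 97 = 76, hash=77+76 mod 97 = 56 <-- target
Option D: s[2]='i'->'e', delta=(5-9)*3^2 mod 97 = 61, hash=77+61 mod 97 = 41
Option E: s[1]='g'->'b', delta=(2-7)*3^3 mod 97 = 59, hash=77+59 mod 97 = 39

Answer: C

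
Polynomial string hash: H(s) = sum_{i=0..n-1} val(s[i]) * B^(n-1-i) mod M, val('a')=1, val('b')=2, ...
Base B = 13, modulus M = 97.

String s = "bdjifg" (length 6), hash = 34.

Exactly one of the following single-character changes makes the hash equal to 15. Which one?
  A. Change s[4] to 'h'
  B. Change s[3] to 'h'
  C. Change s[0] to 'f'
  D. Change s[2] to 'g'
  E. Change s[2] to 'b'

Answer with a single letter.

Option A: s[4]='f'->'h', delta=(8-6)*13^1 mod 97 = 26, hash=34+26 mod 97 = 60
Option B: s[3]='i'->'h', delta=(8-9)*13^2 mod 97 = 25, hash=34+25 mod 97 = 59
Option C: s[0]='b'->'f', delta=(6-2)*13^5 mod 97 = 5, hash=34+5 mod 97 = 39
Option D: s[2]='j'->'g', delta=(7-10)*13^3 mod 97 = 5, hash=34+5 mod 97 = 39
Option E: s[2]='j'->'b', delta=(2-10)*13^3 mod 97 = 78, hash=34+78 mod 97 = 15 <-- target

Answer: E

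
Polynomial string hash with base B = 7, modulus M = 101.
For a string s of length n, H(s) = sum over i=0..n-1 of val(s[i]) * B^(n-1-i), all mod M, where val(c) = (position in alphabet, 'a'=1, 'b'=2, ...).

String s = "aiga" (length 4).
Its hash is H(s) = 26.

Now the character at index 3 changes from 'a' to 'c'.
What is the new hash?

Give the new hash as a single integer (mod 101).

val('a') = 1, val('c') = 3
Position k = 3, exponent = n-1-k = 0
B^0 mod M = 7^0 mod 101 = 1
Delta = (3 - 1) * 1 mod 101 = 2
New hash = (26 + 2) mod 101 = 28

Answer: 28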